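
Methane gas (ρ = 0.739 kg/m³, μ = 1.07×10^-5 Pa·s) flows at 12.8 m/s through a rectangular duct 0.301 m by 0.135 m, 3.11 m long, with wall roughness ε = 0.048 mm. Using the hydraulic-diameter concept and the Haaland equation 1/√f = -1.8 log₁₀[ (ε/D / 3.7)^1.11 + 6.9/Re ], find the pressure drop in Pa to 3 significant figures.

Hydraulic diameter D_h = 4A/P = 4·(0.301·0.135)/(2·(0.301+0.135)) = 0.1625/0.872 = 0.1864 m.
Re = ρVD_h/μ = 0.739·12.8·0.1864/1.07e-05 = 1.648e+05.
ε/D_h = 4.8e-05/0.1864 = 0.000258; Haaland gives 1/√f = -1.8 log₁₀[2.43e-05+4.19e-05] = 7.523, so f = 0.01767.
ΔP = f(L/D_h)(ρV²/2) = 0.01767·3.11/0.1864·60.54 = 17.85 Pa.

ΔP ≈ 17.8 Pa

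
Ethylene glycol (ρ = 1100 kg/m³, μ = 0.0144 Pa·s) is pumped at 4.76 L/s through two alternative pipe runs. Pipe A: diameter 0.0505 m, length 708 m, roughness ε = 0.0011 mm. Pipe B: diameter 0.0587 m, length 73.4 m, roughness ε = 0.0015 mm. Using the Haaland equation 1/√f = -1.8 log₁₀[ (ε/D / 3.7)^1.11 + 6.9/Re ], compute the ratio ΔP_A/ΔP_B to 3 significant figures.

Pipe A: V = Q/A = 0.00476/0.002003 = 2.376 m/s; Re = 9168; ε/D = 2.18e-05; Haaland → f = 0.03166; ΔP_A = f(L/D)(ρV²/2) = 1.379e+06 Pa.
Pipe B: V = Q/A = 0.00476/0.002706 = 1.759 m/s; Re = 7887; ε/D = 2.56e-05; Haaland → f = 0.03302; ΔP_B = f(L/D)(ρV²/2) = 7.026e+04 Pa.
ΔP_A/ΔP_B = 1.379e+06/7.026e+04 = 19.6.

ΔP_A/ΔP_B ≈ 19.6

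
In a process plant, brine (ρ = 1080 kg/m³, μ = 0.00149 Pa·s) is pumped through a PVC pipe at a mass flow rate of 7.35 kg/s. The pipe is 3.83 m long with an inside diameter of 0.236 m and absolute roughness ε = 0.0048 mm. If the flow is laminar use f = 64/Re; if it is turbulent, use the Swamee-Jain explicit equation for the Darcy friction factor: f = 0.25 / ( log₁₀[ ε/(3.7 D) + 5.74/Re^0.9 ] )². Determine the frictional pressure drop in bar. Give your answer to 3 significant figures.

ΔP ≈ 5.12×10^-5 bar

A = πD²/4 = π(0.236)²/4 = 0.04374 m²; mean velocity V = ṁ/(ρA) = 7.35/(1080 · 0.04374) = 0.1556 m/s.
Reynolds number Re = ρVD/μ = 1080 · 0.1556 · 0.236 / 0.00149 = 2.661e+04.
Re > 4000 → turbulent. Relative roughness ε/D = 4.8e-06/0.236 = 2.03e-05. Swamee-Jain: f = 0.25/(log₁₀[2.03e-05/3.7 + 5.74/2.661e+04^0.9])² = 0.25/(log₁₀[5.5e-06 + 0.000597])² = 0.25/(-3.22)² = 0.02412.
Darcy-Weisbach: ΔP = f(L/D)(ρV²/2) = 0.02412·(3.83/0.236)·(1080·0.1556²/2) = 0.02412·16.23·13.07 = 5.116 Pa.
ΔP = 5.116 Pa = 5.12×10^-5 bar.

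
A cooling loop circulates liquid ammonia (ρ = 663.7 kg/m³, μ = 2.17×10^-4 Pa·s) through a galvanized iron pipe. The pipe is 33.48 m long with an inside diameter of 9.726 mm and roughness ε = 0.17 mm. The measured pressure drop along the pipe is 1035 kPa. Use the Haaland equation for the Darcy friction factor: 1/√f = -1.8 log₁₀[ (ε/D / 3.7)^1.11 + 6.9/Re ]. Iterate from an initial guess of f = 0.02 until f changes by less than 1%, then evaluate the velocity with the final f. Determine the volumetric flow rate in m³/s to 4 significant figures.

Q ≈ 3.275×10^-4 m³/s

Rearranging Darcy-Weisbach: V = √(2·ΔP·D/(f·L·ρ)). With ε/D = 0.00017/0.009726 = 0.0175, iterate starting from f = 0.02:
  f = 0.02 → V = √(2·1.035e+06·0.009726/(0.02·33.48·663.7)) = 6.731 m/s; Re = ρVD/μ = 2.002e+05; f → 0.04652
  f = 0.04652 → V = 4.413 m/s; Re = 1.313e+05; f → 0.04662
Converged (Δf/f < 1%). With the final f = 0.04662: V = √(2·1.035e+06·0.009726/(0.04662·33.48·663.7)) = 4.408 m/s.
Q = V·A = 4.408·(π/4·0.009726²) = 0.0003275 m³/s = 3.275×10^-4 m³/s.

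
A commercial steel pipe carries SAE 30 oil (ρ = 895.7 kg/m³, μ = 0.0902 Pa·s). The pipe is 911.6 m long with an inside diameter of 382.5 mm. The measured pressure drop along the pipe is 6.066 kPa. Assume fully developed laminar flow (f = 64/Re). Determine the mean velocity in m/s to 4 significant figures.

For laminar flow, f = 64/Re with Re = ρVD/μ, so Darcy-Weisbach reduces to ΔP = 32μLV/D². Solving for V: V = ΔP·D²/(32μL) = 6066·(0.3825)²/(32·0.0902·911.6) = 0.3373 m/s.
Check: Re = ρVD/μ = 895.7·0.3373·0.3825/0.0902 = 1281 < 2300, so the laminar assumption holds.

V ≈ 0.3373 m/s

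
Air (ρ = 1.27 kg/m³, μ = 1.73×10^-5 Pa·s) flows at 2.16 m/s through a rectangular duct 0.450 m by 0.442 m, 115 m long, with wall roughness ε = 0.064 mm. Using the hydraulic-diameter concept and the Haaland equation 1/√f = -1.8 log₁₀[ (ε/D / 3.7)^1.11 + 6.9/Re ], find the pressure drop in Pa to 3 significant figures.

ΔP ≈ 15.1 Pa

Hydraulic diameter D_h = 4A/P = 4·(0.45·0.442)/(2·(0.45+0.442)) = 0.7956/1.784 = 0.446 m.
Re = ρVD_h/μ = 1.27·2.16·0.446/1.73e-05 = 7.071e+04.
ε/D_h = 6.4e-05/0.446 = 0.000144; Haaland gives 1/√f = -1.8 log₁₀[1.27e-05+9.76e-05] = 7.124, so f = 0.01971.
ΔP = f(L/D_h)(ρV²/2) = 0.01971·115/0.446·2.963 = 15.05 Pa.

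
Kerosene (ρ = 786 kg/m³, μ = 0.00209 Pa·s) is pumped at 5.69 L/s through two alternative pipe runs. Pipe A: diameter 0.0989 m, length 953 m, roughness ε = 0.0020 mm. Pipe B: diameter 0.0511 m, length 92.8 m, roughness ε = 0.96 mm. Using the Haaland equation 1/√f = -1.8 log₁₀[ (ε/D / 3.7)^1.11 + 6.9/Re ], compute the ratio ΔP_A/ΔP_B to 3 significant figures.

Pipe A: V = Q/A = 0.00569/0.007682 = 0.7407 m/s; Re = 2.755e+04; ε/D = 2.02e-05; Haaland → f = 0.02383; ΔP_A = f(L/D)(ρV²/2) = 4.951e+04 Pa.
Pipe B: V = Q/A = 0.00569/0.002051 = 2.774 m/s; Re = 5.332e+04; ε/D = 0.0188; Haaland → f = 0.04832; ΔP_B = f(L/D)(ρV²/2) = 2.655e+05 Pa.
ΔP_A/ΔP_B = 4.951e+04/2.655e+05 = 0.187.

ΔP_A/ΔP_B ≈ 0.187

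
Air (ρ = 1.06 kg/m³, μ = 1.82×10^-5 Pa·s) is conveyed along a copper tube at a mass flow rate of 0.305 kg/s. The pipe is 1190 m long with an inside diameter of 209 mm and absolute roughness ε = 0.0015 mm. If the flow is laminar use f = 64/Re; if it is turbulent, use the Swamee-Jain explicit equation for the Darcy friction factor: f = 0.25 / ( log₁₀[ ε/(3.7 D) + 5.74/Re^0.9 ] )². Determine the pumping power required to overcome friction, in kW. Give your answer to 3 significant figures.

A = πD²/4 = π(0.209)²/4 = 0.03431 m²; mean velocity V = ṁ/(ρA) = 0.305/(1.06 · 0.03431) = 8.387 m/s.
Reynolds number Re = ρVD/μ = 1.06 · 8.387 · 0.209 / 1.82e-05 = 1.021e+05.
Re > 4000 → turbulent. Relative roughness ε/D = 1.5e-06/0.209 = 7.18e-06. Swamee-Jain: f = 0.25/(log₁₀[7.18e-06/3.7 + 5.74/1.021e+05^0.9])² = 0.25/(log₁₀[1.94e-06 + 0.000178])² = 0.25/(-3.744)² = 0.01783.
Darcy-Weisbach: ΔP = f(L/D)(ρV²/2) = 0.01783·(1190/0.209)·(1.06·8.387²/2) = 0.01783·5694·37.28 = 3785 Pa.
Q = ṁ/ρ = 0.305/1.06 = 0.2877 m³/s.
Pumping power P = QΔP = 0.2877·3785 = 1089 W = 1.09 kW.

P ≈ 1.09 kW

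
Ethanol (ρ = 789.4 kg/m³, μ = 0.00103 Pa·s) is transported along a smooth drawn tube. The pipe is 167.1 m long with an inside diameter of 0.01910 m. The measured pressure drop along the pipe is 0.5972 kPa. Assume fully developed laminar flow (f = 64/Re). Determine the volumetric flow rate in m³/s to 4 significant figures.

For laminar flow, f = 64/Re with Re = ρVD/μ, so Darcy-Weisbach reduces to ΔP = 32μLV/D². Solving for V: V = ΔP·D²/(32μL) = 597.2·(0.0191)²/(32·0.00103·167.1) = 0.03956 m/s.
Check: Re = ρVD/μ = 789.4·0.03956·0.0191/0.00103 = 579.1 < 2300, so the laminar assumption holds.
Q = V·A = 0.03956·(π/4·0.0191²) = 1.133e-05 m³/s = 1.133×10^-5 m³/s.

Q ≈ 1.133×10^-5 m³/s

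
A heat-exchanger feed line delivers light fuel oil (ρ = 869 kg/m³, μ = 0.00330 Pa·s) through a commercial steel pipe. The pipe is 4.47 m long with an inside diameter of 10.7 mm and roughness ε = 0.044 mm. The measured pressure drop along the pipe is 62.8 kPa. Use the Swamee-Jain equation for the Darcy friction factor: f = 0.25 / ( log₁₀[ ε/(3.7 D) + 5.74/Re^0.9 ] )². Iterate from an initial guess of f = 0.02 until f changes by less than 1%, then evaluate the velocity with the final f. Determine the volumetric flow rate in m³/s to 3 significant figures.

Q ≈ 2.70×10^-4 m³/s

Rearranging Darcy-Weisbach: V = √(2·ΔP·D/(f·L·ρ)). With ε/D = 4.4e-05/0.0107 = 0.00411, iterate starting from f = 0.02:
  f = 0.02 → V = √(2·6.28e+04·0.0107/(0.02·4.47·869)) = 4.159 m/s; Re = ρVD/μ = 1.172e+04; f → 0.03623
  f = 0.03623 → V = 3.09 m/s; Re = 8707; f → 0.0381
  f = 0.0381 → V = 3.013 m/s; Re = 8491; f → 0.03828
Converged (Δf/f < 1%). With the final f = 0.03828: V = √(2·6.28e+04·0.0107/(0.03828·4.47·869)) = 3.006 m/s.
Q = V·A = 3.006·(π/4·0.0107²) = 0.0002703 m³/s = 2.70×10^-4 m³/s.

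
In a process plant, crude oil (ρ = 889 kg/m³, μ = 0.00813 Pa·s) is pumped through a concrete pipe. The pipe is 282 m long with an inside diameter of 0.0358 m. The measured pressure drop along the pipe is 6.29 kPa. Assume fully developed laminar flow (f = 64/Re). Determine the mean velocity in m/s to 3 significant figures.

V ≈ 0.110 m/s

For laminar flow, f = 64/Re with Re = ρVD/μ, so Darcy-Weisbach reduces to ΔP = 32μLV/D². Solving for V: V = ΔP·D²/(32μL) = 6290·(0.0358)²/(32·0.00813·282) = 0.1099 m/s.
Check: Re = ρVD/μ = 889·0.1099·0.0358/0.00813 = 430.2 < 2300, so the laminar assumption holds.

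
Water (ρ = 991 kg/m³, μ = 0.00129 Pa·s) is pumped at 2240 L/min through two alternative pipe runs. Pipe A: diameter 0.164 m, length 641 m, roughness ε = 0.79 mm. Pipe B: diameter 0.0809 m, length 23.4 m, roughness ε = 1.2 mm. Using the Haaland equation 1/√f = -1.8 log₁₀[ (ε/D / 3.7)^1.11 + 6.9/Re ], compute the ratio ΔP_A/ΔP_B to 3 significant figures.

Pipe A: V = Q/A = 0.03733/0.02112 = 1.767 m/s; Re = 2.227e+05; ε/D = 0.00482; Haaland → f = 0.03049; ΔP_A = f(L/D)(ρV²/2) = 1.844e+05 Pa.
Pipe B: V = Q/A = 0.03733/0.00514 = 7.263 m/s; Re = 4.514e+05; ε/D = 0.0148; Haaland → f = 0.0437; ΔP_B = f(L/D)(ρV²/2) = 3.304e+05 Pa.
ΔP_A/ΔP_B = 1.844e+05/3.304e+05 = 0.558.

ΔP_A/ΔP_B ≈ 0.558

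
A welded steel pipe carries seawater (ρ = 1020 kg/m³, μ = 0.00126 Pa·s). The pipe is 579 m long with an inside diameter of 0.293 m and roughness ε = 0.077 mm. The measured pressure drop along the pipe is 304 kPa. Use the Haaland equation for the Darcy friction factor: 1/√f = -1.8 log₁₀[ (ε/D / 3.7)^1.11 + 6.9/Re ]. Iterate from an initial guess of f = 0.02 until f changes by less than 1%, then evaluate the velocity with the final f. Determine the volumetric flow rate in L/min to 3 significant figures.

Q ≈ 18000 L/min

Rearranging Darcy-Weisbach: V = √(2·ΔP·D/(f·L·ρ)). With ε/D = 7.7e-05/0.293 = 0.000263, iterate starting from f = 0.02:
  f = 0.02 → V = √(2·3.04e+05·0.293/(0.02·579·1020)) = 3.884 m/s; Re = ρVD/μ = 9.211e+05; f → 0.01531
  f = 0.01531 → V = 4.439 m/s; Re = 1.053e+06; f → 0.01522
Converged (Δf/f < 1%). With the final f = 0.01522: V = √(2·3.04e+05·0.293/(0.01522·579·1020)) = 4.452 m/s.
Q = V·A = 4.452·(π/4·0.293²) = 0.3002 m³/s = 18000 L/min.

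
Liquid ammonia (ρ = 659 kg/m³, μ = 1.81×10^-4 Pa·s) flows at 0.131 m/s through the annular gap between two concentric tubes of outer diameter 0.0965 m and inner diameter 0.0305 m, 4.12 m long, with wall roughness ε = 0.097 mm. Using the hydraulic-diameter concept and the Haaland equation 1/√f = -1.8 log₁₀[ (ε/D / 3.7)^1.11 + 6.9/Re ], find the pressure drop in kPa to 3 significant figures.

Hydraulic diameter D_h = 4A/P = D_o - D_i = 0.0965 - 0.0305 = 0.066 m.
Re = ρVD_h/μ = 659·0.131·0.066/0.000181 = 3.148e+04.
ε/D_h = 9.7e-05/0.066 = 0.00147; Haaland gives 1/√f = -1.8 log₁₀[0.000168+0.000219] = 6.142, so f = 0.02651.
ΔP = f(L/D_h)(ρV²/2) = 0.02651·4.12/0.066·5.655 = 9.357 Pa.
ΔP = 0.00936 kPa.

ΔP ≈ 0.00936 kPa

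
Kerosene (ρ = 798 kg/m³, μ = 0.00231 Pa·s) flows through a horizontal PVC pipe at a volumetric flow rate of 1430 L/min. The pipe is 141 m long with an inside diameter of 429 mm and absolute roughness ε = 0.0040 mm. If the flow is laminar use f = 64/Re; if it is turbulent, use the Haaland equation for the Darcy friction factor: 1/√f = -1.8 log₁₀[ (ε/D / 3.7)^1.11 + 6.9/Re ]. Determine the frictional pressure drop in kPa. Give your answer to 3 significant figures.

Q = 1430 L/min = 1430/60000 = 0.02383 m³/s.
Cross-sectional area A = πD²/4 = π(0.429)²/4 = 0.1445 m²; mean velocity V = Q/A = 0.02383/0.1445 = 0.1649 m/s.
Reynolds number Re = ρVD/μ = 798 · 0.1649 · 0.429 / 0.00231 = 2.444e+04.
Re > 4000 → turbulent. Relative roughness ε/D = 4e-06/0.429 = 9.32e-06. Haaland: 1/√f = -1.8 log₁₀[(9.32e-06/3.7)^1.11 + 6.9/2.444e+04] = -1.8 log₁₀[6.1e-07 + 0.000282] = 6.387, so f = 0.02451.
Darcy-Weisbach: ΔP = f(L/D)(ρV²/2) = 0.02451·(141/0.429)·(798·0.1649²/2) = 0.02451·328.7·10.85 = 87.4 Pa.
ΔP = 87.4 Pa = 0.0874 kPa.

ΔP ≈ 0.0874 kPa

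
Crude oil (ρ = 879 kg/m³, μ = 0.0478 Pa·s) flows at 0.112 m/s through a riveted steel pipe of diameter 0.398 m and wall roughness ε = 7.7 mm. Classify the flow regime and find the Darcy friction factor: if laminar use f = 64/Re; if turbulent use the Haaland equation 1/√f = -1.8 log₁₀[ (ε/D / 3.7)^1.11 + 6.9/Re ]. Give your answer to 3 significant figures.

Re = ρVD/μ = 879·0.112·0.398/0.0478 = 819.7.
Re < 2300 → laminar, so f = 64/Re = 0.07808 (roughness is irrelevant in laminar flow).

f ≈ 0.0781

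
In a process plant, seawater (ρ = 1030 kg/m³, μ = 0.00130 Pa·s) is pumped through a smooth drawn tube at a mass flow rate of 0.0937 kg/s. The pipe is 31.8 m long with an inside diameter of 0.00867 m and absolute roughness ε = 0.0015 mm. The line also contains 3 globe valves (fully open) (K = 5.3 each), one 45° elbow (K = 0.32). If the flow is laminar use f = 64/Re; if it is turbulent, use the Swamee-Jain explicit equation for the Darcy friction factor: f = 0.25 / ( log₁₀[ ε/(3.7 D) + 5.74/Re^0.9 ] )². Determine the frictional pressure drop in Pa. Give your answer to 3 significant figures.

ΔP ≈ 158000 Pa

A = πD²/4 = π(0.00867)²/4 = 5.904e-05 m²; mean velocity V = ṁ/(ρA) = 0.0937/(1030 · 5.904e-05) = 1.541 m/s.
Reynolds number Re = ρVD/μ = 1030 · 1.541 · 0.00867 / 0.0013 = 1.058e+04.
Re > 4000 → turbulent. Relative roughness ε/D = 1.5e-06/0.00867 = 0.000173. Swamee-Jain: f = 0.25/(log₁₀[0.000173/3.7 + 5.74/1.058e+04^0.9])² = 0.25/(log₁₀[4.68e-05 + 0.00137])² = 0.25/(-2.849)² = 0.03081.
Total minor-loss coefficient ΣK = 3·5.3 + 1·0.32 = 16.2.
ΔP = [f·L/D + ΣK]·(ρV²/2) = [0.03081·31.8/0.00867 + 16.2]·(1030·1.541²/2) = [113 + 16.2]·1223 = 1.58e+05 Pa.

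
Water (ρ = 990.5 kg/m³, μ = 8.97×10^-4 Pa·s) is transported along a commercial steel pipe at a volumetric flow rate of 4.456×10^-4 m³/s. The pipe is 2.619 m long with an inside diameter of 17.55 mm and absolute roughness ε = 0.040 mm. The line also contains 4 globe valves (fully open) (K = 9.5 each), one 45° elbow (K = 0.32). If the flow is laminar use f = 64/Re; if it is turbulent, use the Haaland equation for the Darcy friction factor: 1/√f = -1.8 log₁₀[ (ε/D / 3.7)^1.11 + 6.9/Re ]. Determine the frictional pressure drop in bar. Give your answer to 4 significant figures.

ΔP ≈ 0.7137 bar

Cross-sectional area A = πD²/4 = π(0.01755)²/4 = 0.0002419 m²; mean velocity V = Q/A = 0.0004456/0.0002419 = 1.842 m/s.
Reynolds number Re = ρVD/μ = 990.5 · 1.842 · 0.01755 / 0.000897 = 3.57e+04.
Re > 4000 → turbulent. Relative roughness ε/D = 4e-05/0.01755 = 0.00228. Haaland: 1/√f = -1.8 log₁₀[(0.00228/3.7)^1.11 + 6.9/3.57e+04] = -1.8 log₁₀[0.000273 + 0.000193] = 5.996, so f = 0.02781.
Total minor-loss coefficient ΣK = 4·9.5 + 1·0.32 = 38.3.
ΔP = [f·L/D + ΣK]·(ρV²/2) = [0.02781·2.619/0.01755 + 38.3]·(990.5·1.842²/2) = [4.151 + 38.3]·1680 = 7.137e+04 Pa.
ΔP = 7.137e+04 Pa = 0.7137 bar.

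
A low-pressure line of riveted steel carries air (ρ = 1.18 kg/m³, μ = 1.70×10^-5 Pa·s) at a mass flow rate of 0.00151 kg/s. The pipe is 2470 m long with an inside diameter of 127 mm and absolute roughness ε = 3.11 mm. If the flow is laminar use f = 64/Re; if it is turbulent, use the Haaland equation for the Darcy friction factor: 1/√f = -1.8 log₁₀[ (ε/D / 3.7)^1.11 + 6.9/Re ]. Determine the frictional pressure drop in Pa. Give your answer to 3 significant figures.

A = πD²/4 = π(0.127)²/4 = 0.01267 m²; mean velocity V = ṁ/(ρA) = 0.00151/(1.18 · 0.01267) = 0.101 m/s.
Reynolds number Re = ρVD/μ = 1.18 · 0.101 · 0.127 / 1.7e-05 = 890.5.
Re < 2300 → laminar flow, so f = 64/Re = 64/890.5 = 0.07187 (the turbulent correlation is not needed).
Darcy-Weisbach: ΔP = f(L/D)(ρV²/2) = 0.07187·(2470/0.127)·(1.18·0.101²/2) = 0.07187·1.945e+04·0.006021 = 8.416 Pa.

ΔP ≈ 8.42 Pa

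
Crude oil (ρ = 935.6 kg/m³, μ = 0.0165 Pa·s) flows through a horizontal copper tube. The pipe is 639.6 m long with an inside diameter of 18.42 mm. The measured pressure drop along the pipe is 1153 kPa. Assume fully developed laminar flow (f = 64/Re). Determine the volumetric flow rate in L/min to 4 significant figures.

For laminar flow, f = 64/Re with Re = ρVD/μ, so Darcy-Weisbach reduces to ΔP = 32μLV/D². Solving for V: V = ΔP·D²/(32μL) = 1.153e+06·(0.01842)²/(32·0.0165·639.6) = 1.158 m/s.
Check: Re = ρVD/μ = 935.6·1.158·0.01842/0.0165 = 1210 < 2300, so the laminar assumption holds.
Q = V·A = 1.158·(π/4·0.01842²) = 0.0003087 m³/s = 18.52 L/min.

Q ≈ 18.52 L/min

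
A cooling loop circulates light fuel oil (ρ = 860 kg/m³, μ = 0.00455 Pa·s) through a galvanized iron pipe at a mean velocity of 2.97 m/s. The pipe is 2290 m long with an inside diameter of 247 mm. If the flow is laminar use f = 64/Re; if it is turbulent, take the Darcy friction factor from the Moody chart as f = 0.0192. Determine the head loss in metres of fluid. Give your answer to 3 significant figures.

Reynolds number Re = ρVD/μ = 860 · 2.97 · 0.247 / 0.00455 = 1.387e+05.
Re > 4000 → turbulent; use the Moody-chart value f = 0.0192.
Darcy-Weisbach: ΔP = f(L/D)(ρV²/2) = 0.0192·(2290/0.247)·(860·2.97²/2) = 0.0192·9271·3793 = 6.752e+05 Pa.
Head loss h_f = ΔP/(ρg) = 6.752e+05/(860·9.81) = 80.0 m.

h_f ≈ 80.0 m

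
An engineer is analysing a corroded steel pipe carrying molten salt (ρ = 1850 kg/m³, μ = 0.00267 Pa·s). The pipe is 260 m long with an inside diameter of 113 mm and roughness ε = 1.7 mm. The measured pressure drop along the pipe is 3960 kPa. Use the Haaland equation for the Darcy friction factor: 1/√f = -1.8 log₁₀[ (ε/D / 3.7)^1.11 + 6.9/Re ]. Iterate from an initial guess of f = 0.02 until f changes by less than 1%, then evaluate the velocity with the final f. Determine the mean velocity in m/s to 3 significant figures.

V ≈ 6.51 m/s

Rearranging Darcy-Weisbach: V = √(2·ΔP·D/(f·L·ρ)). With ε/D = 0.0017/0.113 = 0.015, iterate starting from f = 0.02:
  f = 0.02 → V = √(2·3.96e+06·0.113/(0.02·260·1850)) = 9.645 m/s; Re = ρVD/μ = 7.552e+05; f → 0.04388
  f = 0.04388 → V = 6.512 m/s; Re = 5.098e+05; f → 0.04391
Converged (Δf/f < 1%). With the final f = 0.04391: V = √(2·3.96e+06·0.113/(0.04391·260·1850)) = 6.509 m/s.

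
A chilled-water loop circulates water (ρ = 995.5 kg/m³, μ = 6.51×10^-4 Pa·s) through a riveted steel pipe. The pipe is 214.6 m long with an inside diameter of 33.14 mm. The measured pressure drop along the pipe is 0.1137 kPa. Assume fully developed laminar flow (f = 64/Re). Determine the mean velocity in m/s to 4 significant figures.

V ≈ 0.02793 m/s

For laminar flow, f = 64/Re with Re = ρVD/μ, so Darcy-Weisbach reduces to ΔP = 32μLV/D². Solving for V: V = ΔP·D²/(32μL) = 113.7·(0.03314)²/(32·0.000651·214.6) = 0.02793 m/s.
Check: Re = ρVD/μ = 995.5·0.02793·0.03314/0.000651 = 1416 < 2300, so the laminar assumption holds.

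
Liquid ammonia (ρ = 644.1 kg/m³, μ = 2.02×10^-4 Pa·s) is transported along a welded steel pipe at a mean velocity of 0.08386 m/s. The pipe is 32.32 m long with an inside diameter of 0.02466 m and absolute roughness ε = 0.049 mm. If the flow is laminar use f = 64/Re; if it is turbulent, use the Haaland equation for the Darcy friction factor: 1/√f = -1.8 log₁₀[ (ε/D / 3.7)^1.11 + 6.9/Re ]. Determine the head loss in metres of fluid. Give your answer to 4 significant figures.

Reynolds number Re = ρVD/μ = 644.1 · 0.08386 · 0.02466 / 0.000202 = 6594.
Re > 4000 → turbulent. Relative roughness ε/D = 4.9e-05/0.02466 = 0.00199. Haaland: 1/√f = -1.8 log₁₀[(0.00199/3.7)^1.11 + 6.9/6594] = -1.8 log₁₀[0.000235 + 0.00105] = 5.206, so f = 0.03689.
Darcy-Weisbach: ΔP = f(L/D)(ρV²/2) = 0.03689·(32.32/0.02466)·(644.1·0.08386²/2) = 0.03689·1311·2.265 = 109.5 Pa.
Head loss h_f = ΔP/(ρg) = 109.5/(644.1·9.81) = 0.01733 m.

h_f ≈ 0.01733 m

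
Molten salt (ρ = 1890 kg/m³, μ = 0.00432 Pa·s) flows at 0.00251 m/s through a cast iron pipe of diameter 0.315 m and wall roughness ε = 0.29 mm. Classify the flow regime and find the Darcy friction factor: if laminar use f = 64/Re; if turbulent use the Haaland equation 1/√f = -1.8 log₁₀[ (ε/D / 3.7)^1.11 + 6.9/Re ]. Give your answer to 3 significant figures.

Re = ρVD/μ = 1890·0.00251·0.315/0.00432 = 345.9.
Re < 2300 → laminar, so f = 64/Re = 0.185 (roughness is irrelevant in laminar flow).

f ≈ 0.185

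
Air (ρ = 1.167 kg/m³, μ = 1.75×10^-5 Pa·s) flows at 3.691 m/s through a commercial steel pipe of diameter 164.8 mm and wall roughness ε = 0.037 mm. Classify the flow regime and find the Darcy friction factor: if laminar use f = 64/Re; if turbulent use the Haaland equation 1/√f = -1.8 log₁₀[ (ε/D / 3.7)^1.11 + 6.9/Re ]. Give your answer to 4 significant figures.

f ≈ 0.02231

Re = ρVD/μ = 1.167·3.691·0.1648/1.75e-05 = 4.056e+04.
Re > 4000 → turbulent. ε/D = 3.7e-05/0.1648 = 0.000225; Haaland: 1/√f = -1.8 log₁₀[2.09e-05 + 0.00017] = 6.694, so f = 0.02231.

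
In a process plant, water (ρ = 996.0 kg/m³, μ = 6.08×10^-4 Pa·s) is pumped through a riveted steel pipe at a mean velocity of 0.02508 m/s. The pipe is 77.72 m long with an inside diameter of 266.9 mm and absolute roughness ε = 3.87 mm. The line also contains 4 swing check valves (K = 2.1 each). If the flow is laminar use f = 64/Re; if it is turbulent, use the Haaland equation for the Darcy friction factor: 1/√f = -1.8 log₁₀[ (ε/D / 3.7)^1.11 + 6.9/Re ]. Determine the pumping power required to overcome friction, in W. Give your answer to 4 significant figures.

Reynolds number Re = ρVD/μ = 996 · 0.02508 · 0.2669 / 0.000608 = 1.097e+04.
Re > 4000 → turbulent. Relative roughness ε/D = 0.00387/0.2669 = 0.0145. Haaland: 1/√f = -1.8 log₁₀[(0.0145/3.7)^1.11 + 6.9/1.097e+04] = -1.8 log₁₀[0.00213 + 0.000629] = 4.607, so f = 0.04712.
Total minor-loss coefficient ΣK = 4·2.1 = 8.4.
ΔP = [f·L/D + ΣK]·(ρV²/2) = [0.04712·77.72/0.2669 + 8.4]·(996·0.02508²/2) = [13.72 + 8.4]·0.3132 = 6.93 Pa.
Q = V·A = 0.02508·0.05595 = 0.001403 m³/s.
Pumping power P = QΔP = 0.001403·6.93 = 0.0097238 W = 0.009724 W.

P ≈ 0.009724 W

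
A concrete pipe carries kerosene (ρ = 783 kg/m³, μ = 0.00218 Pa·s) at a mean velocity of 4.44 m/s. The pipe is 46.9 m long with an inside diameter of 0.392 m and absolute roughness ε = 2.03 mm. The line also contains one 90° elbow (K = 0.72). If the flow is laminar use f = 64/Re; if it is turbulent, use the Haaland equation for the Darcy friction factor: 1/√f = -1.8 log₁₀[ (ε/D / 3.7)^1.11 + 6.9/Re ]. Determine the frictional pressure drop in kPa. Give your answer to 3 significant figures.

Reynolds number Re = ρVD/μ = 783 · 4.44 · 0.392 / 0.00218 = 6.251e+05.
Re > 4000 → turbulent. Relative roughness ε/D = 0.00203/0.392 = 0.00518. Haaland: 1/√f = -1.8 log₁₀[(0.00518/3.7)^1.11 + 6.9/6.251e+05] = -1.8 log₁₀[0.000679 + 1.1e-05] = 5.69, so f = 0.03089.
Total minor-loss coefficient ΣK = 1·0.72 = 0.72.
ΔP = [f·L/D + ΣK]·(ρV²/2) = [0.03089·46.9/0.392 + 0.72]·(783·4.44²/2) = [3.696 + 0.72]·7718 = 3.408e+04 Pa.
ΔP = 3.408e+04 Pa = 34.1 kPa.

ΔP ≈ 34.1 kPa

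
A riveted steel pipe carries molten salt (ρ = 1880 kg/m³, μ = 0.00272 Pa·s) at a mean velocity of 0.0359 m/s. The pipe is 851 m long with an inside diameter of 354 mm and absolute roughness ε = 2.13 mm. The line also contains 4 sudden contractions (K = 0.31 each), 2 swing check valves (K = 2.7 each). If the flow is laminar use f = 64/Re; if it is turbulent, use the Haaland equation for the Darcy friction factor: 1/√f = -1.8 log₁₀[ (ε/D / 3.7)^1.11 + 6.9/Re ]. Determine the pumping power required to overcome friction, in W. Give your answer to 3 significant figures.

P ≈ 0.434 W

Reynolds number Re = ρVD/μ = 1880 · 0.0359 · 0.354 / 0.00272 = 8784.
Re > 4000 → turbulent. Relative roughness ε/D = 0.00213/0.354 = 0.00602. Haaland: 1/√f = -1.8 log₁₀[(0.00602/3.7)^1.11 + 6.9/8784] = -1.8 log₁₀[0.000802 + 0.000786] = 5.038, so f = 0.03939.
Total minor-loss coefficient ΣK = 4·0.31 + 2·2.7 = 6.64.
ΔP = [f·L/D + ΣK]·(ρV²/2) = [0.03939·851/0.354 + 6.64]·(1880·0.0359²/2) = [94.69 + 6.64]·1.211 = 122.8 Pa.
Q = V·A = 0.0359·0.09842 = 0.003533 m³/s.
Pumping power P = QΔP = 0.003533·122.8 = 0.4338 W = 0.434 W.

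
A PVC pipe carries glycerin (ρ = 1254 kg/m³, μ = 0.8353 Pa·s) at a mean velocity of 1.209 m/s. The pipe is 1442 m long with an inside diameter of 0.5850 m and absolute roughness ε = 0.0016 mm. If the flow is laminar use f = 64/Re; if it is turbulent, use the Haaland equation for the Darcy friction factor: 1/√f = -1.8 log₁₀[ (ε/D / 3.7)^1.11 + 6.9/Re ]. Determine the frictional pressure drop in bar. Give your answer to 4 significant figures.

ΔP ≈ 1.362 bar

Reynolds number Re = ρVD/μ = 1254 · 1.209 · 0.585 / 0.835 = 1062.
Re < 2300 → laminar flow, so f = 64/Re = 64/1062 = 0.06028 (the turbulent correlation is not needed).
Darcy-Weisbach: ΔP = f(L/D)(ρV²/2) = 0.06028·(1442/0.585)·(1254·1.209²/2) = 0.06028·2465·916.5 = 1.362e+05 Pa.
ΔP = 1.362e+05 Pa = 1.362 bar.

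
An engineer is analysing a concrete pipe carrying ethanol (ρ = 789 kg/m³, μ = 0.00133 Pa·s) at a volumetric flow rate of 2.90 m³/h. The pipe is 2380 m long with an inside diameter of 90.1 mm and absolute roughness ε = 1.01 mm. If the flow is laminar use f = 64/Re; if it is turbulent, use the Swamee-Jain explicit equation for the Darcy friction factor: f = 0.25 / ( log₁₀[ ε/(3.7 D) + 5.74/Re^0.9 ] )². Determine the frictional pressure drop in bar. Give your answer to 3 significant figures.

ΔP ≈ 0.0790 bar

Q = 2.90 m³/h = 2.90/3600 = 0.0008056 m³/s.
Cross-sectional area A = πD²/4 = π(0.0901)²/4 = 0.006376 m²; mean velocity V = Q/A = 0.0008056/0.006376 = 0.1263 m/s.
Reynolds number Re = ρVD/μ = 789 · 0.1263 · 0.0901 / 0.00133 = 6753.
Re > 4000 → turbulent. Relative roughness ε/D = 0.00101/0.0901 = 0.0112. Swamee-Jain: f = 0.25/(log₁₀[0.0112/3.7 + 5.74/6753^0.9])² = 0.25/(log₁₀[0.00303 + 0.00205])² = 0.25/(-2.294)² = 0.04751.
Darcy-Weisbach: ΔP = f(L/D)(ρV²/2) = 0.04751·(2380/0.0901)·(789·0.1263²/2) = 0.04751·2.642e+04·6.297 = 7903 Pa.
ΔP = 7903 Pa = 0.0790 bar.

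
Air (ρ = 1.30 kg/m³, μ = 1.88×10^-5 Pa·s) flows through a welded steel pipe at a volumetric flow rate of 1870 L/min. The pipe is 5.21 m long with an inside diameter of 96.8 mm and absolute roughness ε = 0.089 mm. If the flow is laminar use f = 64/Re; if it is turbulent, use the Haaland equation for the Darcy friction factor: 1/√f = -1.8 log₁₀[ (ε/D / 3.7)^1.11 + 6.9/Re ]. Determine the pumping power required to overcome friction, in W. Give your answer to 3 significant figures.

P ≈ 0.503 W

Q = 1870 L/min = 1870/60000 = 0.03117 m³/s.
Cross-sectional area A = πD²/4 = π(0.0968)²/4 = 0.007359 m²; mean velocity V = Q/A = 0.03117/0.007359 = 4.235 m/s.
Reynolds number Re = ρVD/μ = 1.3 · 4.235 · 0.0968 / 1.88e-05 = 2.835e+04.
Re > 4000 → turbulent. Relative roughness ε/D = 8.9e-05/0.0968 = 0.000919. Haaland: 1/√f = -1.8 log₁₀[(0.000919/3.7)^1.11 + 6.9/2.835e+04] = -1.8 log₁₀[9.97e-05 + 0.000243] = 6.236, so f = 0.02571.
Darcy-Weisbach: ΔP = f(L/D)(ρV²/2) = 0.02571·(5.21/0.0968)·(1.3·4.235²/2) = 0.02571·53.82·11.66 = 16.13 Pa.
Pumping power P = QΔP = 0.03117·16.13 = 0.5028 W = 0.503 W.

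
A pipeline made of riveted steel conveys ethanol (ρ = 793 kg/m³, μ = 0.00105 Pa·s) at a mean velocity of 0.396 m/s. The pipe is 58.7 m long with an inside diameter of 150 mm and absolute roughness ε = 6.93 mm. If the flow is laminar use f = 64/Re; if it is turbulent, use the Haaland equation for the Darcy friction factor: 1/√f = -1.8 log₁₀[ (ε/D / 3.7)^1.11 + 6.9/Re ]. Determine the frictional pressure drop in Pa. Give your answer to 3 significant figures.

ΔP ≈ 1700 Pa

Reynolds number Re = ρVD/μ = 793 · 0.396 · 0.15 / 0.00105 = 4.486e+04.
Re > 4000 → turbulent. Relative roughness ε/D = 0.00693/0.15 = 0.0462. Haaland: 1/√f = -1.8 log₁₀[(0.0462/3.7)^1.11 + 6.9/4.486e+04] = -1.8 log₁₀[0.00771 + 0.000154] = 3.788, so f = 0.0697.
Darcy-Weisbach: ΔP = f(L/D)(ρV²/2) = 0.0697·(58.7/0.15)·(793·0.396²/2) = 0.0697·391.3·62.18 = 1696 Pa.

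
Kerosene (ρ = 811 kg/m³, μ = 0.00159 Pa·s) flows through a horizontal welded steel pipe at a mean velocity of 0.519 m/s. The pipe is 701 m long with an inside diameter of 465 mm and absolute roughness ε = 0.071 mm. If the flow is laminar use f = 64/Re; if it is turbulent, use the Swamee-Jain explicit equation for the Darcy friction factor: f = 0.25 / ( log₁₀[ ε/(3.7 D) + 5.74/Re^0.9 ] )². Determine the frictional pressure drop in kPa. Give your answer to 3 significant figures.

Reynolds number Re = ρVD/μ = 811 · 0.519 · 0.465 / 0.00159 = 1.231e+05.
Re > 4000 → turbulent. Relative roughness ε/D = 7.1e-05/0.465 = 0.000153. Swamee-Jain: f = 0.25/(log₁₀[0.000153/3.7 + 5.74/1.231e+05^0.9])² = 0.25/(log₁₀[4.13e-05 + 0.000151])² = 0.25/(-3.717)² = 0.01809.
Darcy-Weisbach: ΔP = f(L/D)(ρV²/2) = 0.01809·(701/0.465)·(811·0.519²/2) = 0.01809·1508·109.2 = 2979 Pa.
ΔP = 2979 Pa = 2.98 kPa.

ΔP ≈ 2.98 kPa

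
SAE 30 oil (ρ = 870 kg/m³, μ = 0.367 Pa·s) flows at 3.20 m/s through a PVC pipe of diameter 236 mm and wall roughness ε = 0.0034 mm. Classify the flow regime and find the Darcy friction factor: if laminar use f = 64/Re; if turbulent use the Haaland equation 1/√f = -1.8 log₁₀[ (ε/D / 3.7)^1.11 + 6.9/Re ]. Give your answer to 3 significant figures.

f ≈ 0.0357

Re = ρVD/μ = 870·3.2·0.236/0.367 = 1790.
Re < 2300 → laminar, so f = 64/Re = 0.03575 (roughness is irrelevant in laminar flow).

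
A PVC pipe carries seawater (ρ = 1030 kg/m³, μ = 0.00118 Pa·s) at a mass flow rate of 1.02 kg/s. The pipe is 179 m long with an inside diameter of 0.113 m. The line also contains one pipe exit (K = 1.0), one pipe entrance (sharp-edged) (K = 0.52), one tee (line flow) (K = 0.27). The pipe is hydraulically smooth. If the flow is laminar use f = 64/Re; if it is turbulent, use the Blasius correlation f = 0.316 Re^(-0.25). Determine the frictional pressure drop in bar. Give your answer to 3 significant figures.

A = πD²/4 = π(0.113)²/4 = 0.01003 m²; mean velocity V = ṁ/(ρA) = 1.02/(1030 · 0.01003) = 0.09875 m/s.
Reynolds number Re = ρVD/μ = 1030 · 0.09875 · 0.113 / 0.00118 = 9740.
Re > 4000 → turbulent. Smooth-pipe (Blasius): f = 0.316 Re^(-0.25) = 0.316/(9740)^0.25 = 0.03181.
Total minor-loss coefficient ΣK = 1·1 + 1·0.52 + 1·0.27 = 1.79.
ΔP = [f·L/D + ΣK]·(ρV²/2) = [0.03181·179/0.113 + 1.79]·(1030·0.09875²/2) = [50.39 + 1.79]·5.022 = 262 Pa.
ΔP = 262 Pa = 0.00262 bar.

ΔP ≈ 0.00262 bar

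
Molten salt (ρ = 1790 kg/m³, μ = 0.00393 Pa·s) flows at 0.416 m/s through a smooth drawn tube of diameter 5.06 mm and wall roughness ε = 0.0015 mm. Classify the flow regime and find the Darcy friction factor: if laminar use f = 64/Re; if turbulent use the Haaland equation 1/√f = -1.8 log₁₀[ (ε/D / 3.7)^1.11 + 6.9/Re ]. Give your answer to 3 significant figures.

Re = ρVD/μ = 1790·0.416·0.00506/0.00393 = 958.7.
Re < 2300 → laminar, so f = 64/Re = 0.06675 (roughness is irrelevant in laminar flow).

f ≈ 0.0668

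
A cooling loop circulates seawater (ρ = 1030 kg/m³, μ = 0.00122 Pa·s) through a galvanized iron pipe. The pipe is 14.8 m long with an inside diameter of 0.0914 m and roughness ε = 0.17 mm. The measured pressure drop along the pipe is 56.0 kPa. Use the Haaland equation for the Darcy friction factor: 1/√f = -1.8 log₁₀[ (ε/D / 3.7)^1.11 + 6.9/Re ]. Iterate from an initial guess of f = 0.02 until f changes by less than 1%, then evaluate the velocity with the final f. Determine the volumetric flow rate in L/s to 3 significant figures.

Q ≈ 35.1 L/s

Rearranging Darcy-Weisbach: V = √(2·ΔP·D/(f·L·ρ)). With ε/D = 0.00017/0.0914 = 0.00186, iterate starting from f = 0.02:
  f = 0.02 → V = √(2·5.6e+04·0.0914/(0.02·14.8·1030)) = 5.795 m/s; Re = ρVD/μ = 4.471e+05; f → 0.0234
  f = 0.0234 → V = 5.357 m/s; Re = 4.134e+05; f → 0.02343
Converged (Δf/f < 1%). With the final f = 0.02343: V = √(2·5.6e+04·0.0914/(0.02343·14.8·1030)) = 5.354 m/s.
Q = V·A = 5.354·(π/4·0.0914²) = 0.03513 m³/s = 35.1 L/s.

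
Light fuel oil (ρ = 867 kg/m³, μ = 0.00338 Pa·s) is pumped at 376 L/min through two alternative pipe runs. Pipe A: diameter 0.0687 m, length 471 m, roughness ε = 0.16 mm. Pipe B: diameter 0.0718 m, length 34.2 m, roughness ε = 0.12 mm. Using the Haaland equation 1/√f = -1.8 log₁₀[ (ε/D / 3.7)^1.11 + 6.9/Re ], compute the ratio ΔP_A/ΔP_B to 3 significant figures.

Pipe A: V = Q/A = 0.006267/0.003707 = 1.691 m/s; Re = 2.979e+04; ε/D = 0.00233; Haaland → f = 0.02849; ΔP_A = f(L/D)(ρV²/2) = 2.42e+05 Pa.
Pipe B: V = Q/A = 0.006267/0.004049 = 1.548 m/s; Re = 2.851e+04; ε/D = 0.00167; Haaland → f = 0.02732; ΔP_B = f(L/D)(ρV²/2) = 1.352e+04 Pa.
ΔP_A/ΔP_B = 2.42e+05/1.352e+04 = 17.9.

ΔP_A/ΔP_B ≈ 17.9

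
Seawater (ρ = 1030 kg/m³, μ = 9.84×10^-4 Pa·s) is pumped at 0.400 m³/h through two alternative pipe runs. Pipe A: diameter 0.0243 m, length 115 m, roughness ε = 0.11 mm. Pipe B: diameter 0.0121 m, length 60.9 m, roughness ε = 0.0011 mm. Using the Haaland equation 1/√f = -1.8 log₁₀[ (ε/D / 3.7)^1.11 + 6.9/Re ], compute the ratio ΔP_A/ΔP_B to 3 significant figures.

Pipe A: V = Q/A = 0.0001111/0.0004638 = 0.2396 m/s; Re = 6094; ε/D = 0.00453; Haaland → f = 0.04037; ΔP_A = f(L/D)(ρV²/2) = 5647 Pa.
Pipe B: V = Q/A = 0.0001111/0.000115 = 0.9663 m/s; Re = 1.224e+04; ε/D = 9.09e-05; Haaland → f = 0.02935; ΔP_B = f(L/D)(ρV²/2) = 7.102e+04 Pa.
ΔP_A/ΔP_B = 5647/7.102e+04 = 0.0795.

ΔP_A/ΔP_B ≈ 0.0795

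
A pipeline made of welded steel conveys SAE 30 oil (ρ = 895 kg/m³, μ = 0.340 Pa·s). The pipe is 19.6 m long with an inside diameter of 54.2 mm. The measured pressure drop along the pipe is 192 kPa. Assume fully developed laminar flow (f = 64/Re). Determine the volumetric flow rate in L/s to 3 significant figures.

Q ≈ 6.10 L/s

For laminar flow, f = 64/Re with Re = ρVD/μ, so Darcy-Weisbach reduces to ΔP = 32μLV/D². Solving for V: V = ΔP·D²/(32μL) = 1.92e+05·(0.0542)²/(32·0.34·19.6) = 2.645 m/s.
Check: Re = ρVD/μ = 895·2.645·0.0542/0.34 = 377.4 < 2300, so the laminar assumption holds.
Q = V·A = 2.645·(π/4·0.0542²) = 0.006102 m³/s = 6.10 L/s.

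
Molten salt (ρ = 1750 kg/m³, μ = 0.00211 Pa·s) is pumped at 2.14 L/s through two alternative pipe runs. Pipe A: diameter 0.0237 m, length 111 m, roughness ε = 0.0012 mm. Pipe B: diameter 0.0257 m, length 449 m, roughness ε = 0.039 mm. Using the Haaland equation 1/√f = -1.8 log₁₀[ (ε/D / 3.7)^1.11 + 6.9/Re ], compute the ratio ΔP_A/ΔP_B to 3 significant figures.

ΔP_A/ΔP_B ≈ 0.283

Pipe A: V = Q/A = 0.00214/0.0004412 = 4.851 m/s; Re = 9.535e+04; ε/D = 5.06e-05; Haaland → f = 0.01821; ΔP_A = f(L/D)(ρV²/2) = 1.756e+06 Pa.
Pipe B: V = Q/A = 0.00214/0.0005187 = 4.125 m/s; Re = 8.793e+04; ε/D = 0.00152; Haaland → f = 0.02384; ΔP_B = f(L/D)(ρV²/2) = 6.203e+06 Pa.
ΔP_A/ΔP_B = 1.756e+06/6.203e+06 = 0.283.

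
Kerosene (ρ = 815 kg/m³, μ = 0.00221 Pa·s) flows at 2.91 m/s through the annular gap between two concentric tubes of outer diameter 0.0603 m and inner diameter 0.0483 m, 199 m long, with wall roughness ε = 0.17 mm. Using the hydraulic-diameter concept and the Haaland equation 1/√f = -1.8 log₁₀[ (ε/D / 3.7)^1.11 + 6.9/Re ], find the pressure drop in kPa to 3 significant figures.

ΔP ≈ 2650 kPa

Hydraulic diameter D_h = 4A/P = D_o - D_i = 0.0603 - 0.0483 = 0.012 m.
Re = ρVD_h/μ = 815·2.91·0.012/0.00221 = 1.288e+04.
ε/D_h = 0.00017/0.012 = 0.0142; Haaland gives 1/√f = -1.8 log₁₀[0.00208+0.000536] = 4.65, so f = 0.04626.
ΔP = f(L/D_h)(ρV²/2) = 0.04626·199/0.012·3451 = 2.647e+06 Pa.
ΔP = 2650 kPa.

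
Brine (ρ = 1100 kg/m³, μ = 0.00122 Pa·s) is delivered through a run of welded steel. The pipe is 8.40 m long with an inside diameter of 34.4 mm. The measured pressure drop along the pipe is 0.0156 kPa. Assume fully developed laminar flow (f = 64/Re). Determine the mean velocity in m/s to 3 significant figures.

For laminar flow, f = 64/Re with Re = ρVD/μ, so Darcy-Weisbach reduces to ΔP = 32μLV/D². Solving for V: V = ΔP·D²/(32μL) = 15.6·(0.0344)²/(32·0.00122·8.4) = 0.05629 m/s.
Check: Re = ρVD/μ = 1100·0.05629·0.0344/0.00122 = 1746 < 2300, so the laminar assumption holds.

V ≈ 0.0563 m/s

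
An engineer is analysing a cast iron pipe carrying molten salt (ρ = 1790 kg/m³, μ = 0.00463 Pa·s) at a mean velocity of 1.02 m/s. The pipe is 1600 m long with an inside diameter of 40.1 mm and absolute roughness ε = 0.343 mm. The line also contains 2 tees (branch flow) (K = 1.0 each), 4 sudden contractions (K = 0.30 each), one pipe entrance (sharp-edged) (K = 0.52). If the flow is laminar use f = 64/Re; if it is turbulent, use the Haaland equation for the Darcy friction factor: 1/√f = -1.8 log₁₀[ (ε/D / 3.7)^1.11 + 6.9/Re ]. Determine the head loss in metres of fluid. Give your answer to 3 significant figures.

Reynolds number Re = ρVD/μ = 1790 · 1.02 · 0.0401 / 0.00463 = 1.581e+04.
Re > 4000 → turbulent. Relative roughness ε/D = 0.000343/0.0401 = 0.00855. Haaland: 1/√f = -1.8 log₁₀[(0.00855/3.7)^1.11 + 6.9/1.581e+04] = -1.8 log₁₀[0.00119 + 0.000436] = 5.022, so f = 0.03965.
Total minor-loss coefficient ΣK = 2·1 + 4·0.3 + 1·0.52 = 3.72.
ΔP = [f·L/D + ΣK]·(ρV²/2) = [0.03965·1600/0.0401 + 3.72]·(1790·1.02²/2) = [1582 + 3.72]·931.2 = 1.477e+06 Pa.
Head loss h_f = ΔP/(ρg) = 1.477e+06/(1790·9.81) = 84.1 m.

h_f ≈ 84.1 m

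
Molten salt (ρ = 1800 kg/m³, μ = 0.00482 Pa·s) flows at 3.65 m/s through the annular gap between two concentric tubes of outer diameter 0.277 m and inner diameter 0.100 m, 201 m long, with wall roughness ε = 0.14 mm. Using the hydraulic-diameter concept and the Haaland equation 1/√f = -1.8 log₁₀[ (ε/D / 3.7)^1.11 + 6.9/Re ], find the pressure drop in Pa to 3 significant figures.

Hydraulic diameter D_h = 4A/P = D_o - D_i = 0.277 - 0.1 = 0.177 m.
Re = ρVD_h/μ = 1800·3.65·0.177/0.00482 = 2.413e+05.
ε/D_h = 0.00014/0.177 = 0.000791; Haaland gives 1/√f = -1.8 log₁₀[8.44e-05+2.86e-05] = 7.105, so f = 0.01981.
ΔP = f(L/D_h)(ρV²/2) = 0.01981·201/0.177·1.199e+04 = 2.698e+05 Pa.

ΔP ≈ 270000 Pa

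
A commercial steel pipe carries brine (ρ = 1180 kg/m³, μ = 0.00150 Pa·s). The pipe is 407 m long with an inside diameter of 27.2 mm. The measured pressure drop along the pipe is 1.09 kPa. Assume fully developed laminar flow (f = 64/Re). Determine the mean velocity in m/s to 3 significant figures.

V ≈ 0.0413 m/s

For laminar flow, f = 64/Re with Re = ρVD/μ, so Darcy-Weisbach reduces to ΔP = 32μLV/D². Solving for V: V = ΔP·D²/(32μL) = 1090·(0.0272)²/(32·0.0015·407) = 0.04128 m/s.
Check: Re = ρVD/μ = 1180·0.04128·0.0272/0.0015 = 883.3 < 2300, so the laminar assumption holds.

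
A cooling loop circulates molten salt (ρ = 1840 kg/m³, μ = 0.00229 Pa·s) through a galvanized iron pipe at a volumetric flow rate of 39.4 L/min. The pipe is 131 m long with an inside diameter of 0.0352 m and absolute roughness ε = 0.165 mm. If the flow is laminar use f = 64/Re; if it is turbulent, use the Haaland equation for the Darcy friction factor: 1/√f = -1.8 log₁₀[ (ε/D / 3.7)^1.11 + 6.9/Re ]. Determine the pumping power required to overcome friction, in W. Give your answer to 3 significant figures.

Q = 39.4 L/min = 39.4/60000 = 0.0006567 m³/s.
Cross-sectional area A = πD²/4 = π(0.0352)²/4 = 0.0009731 m²; mean velocity V = Q/A = 0.0006567/0.0009731 = 0.6748 m/s.
Reynolds number Re = ρVD/μ = 1840 · 0.6748 · 0.0352 / 0.00229 = 1.909e+04.
Re > 4000 → turbulent. Relative roughness ε/D = 0.000165/0.0352 = 0.00469. Haaland: 1/√f = -1.8 log₁₀[(0.00469/3.7)^1.11 + 6.9/1.909e+04] = -1.8 log₁₀[0.000608 + 0.000362] = 5.424, so f = 0.03399.
Darcy-Weisbach: ΔP = f(L/D)(ρV²/2) = 0.03399·(131/0.0352)·(1840·0.6748²/2) = 0.03399·3722·418.9 = 5.299e+04 Pa.
Pumping power P = QΔP = 0.0006567·5.299e+04 = 34.80 W = 34.8 W.

P ≈ 34.8 W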